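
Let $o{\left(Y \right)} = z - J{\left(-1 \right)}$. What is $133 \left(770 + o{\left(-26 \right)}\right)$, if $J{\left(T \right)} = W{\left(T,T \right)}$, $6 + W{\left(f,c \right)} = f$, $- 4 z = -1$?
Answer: $\frac{413497}{4} \approx 1.0337 \cdot 10^{5}$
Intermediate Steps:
$z = \frac{1}{4}$ ($z = \left(- \frac{1}{4}\right) \left(-1\right) = \frac{1}{4} \approx 0.25$)
$W{\left(f,c \right)} = -6 + f$
$J{\left(T \right)} = -6 + T$
$o{\left(Y \right)} = \frac{29}{4}$ ($o{\left(Y \right)} = \frac{1}{4} - \left(-6 - 1\right) = \frac{1}{4} - -7 = \frac{1}{4} + 7 = \frac{29}{4}$)
$133 \left(770 + o{\left(-26 \right)}\right) = 133 \left(770 + \frac{29}{4}\right) = 133 \cdot \frac{3109}{4} = \frac{413497}{4}$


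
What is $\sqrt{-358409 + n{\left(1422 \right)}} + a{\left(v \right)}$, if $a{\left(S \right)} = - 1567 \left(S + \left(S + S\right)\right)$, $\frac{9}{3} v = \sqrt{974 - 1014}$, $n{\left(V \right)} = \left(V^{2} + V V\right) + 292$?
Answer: $\sqrt{3686051} - 3134 i \sqrt{10} \approx 1919.9 - 9910.6 i$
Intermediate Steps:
$n{\left(V \right)} = 292 + 2 V^{2}$ ($n{\left(V \right)} = \left(V^{2} + V^{2}\right) + 292 = 2 V^{2} + 292 = 292 + 2 V^{2}$)
$v = \frac{2 i \sqrt{10}}{3}$ ($v = \frac{\sqrt{974 - 1014}}{3} = \frac{\sqrt{-40}}{3} = \frac{2 i \sqrt{10}}{3} \approx 2.1082 i$)
$a{\left(S \right)} = - 4701 S$ ($a{\left(S \right)} = - 1567 \left(S + 2 S\right) = - 1567 \cdot 3 S = - 4701 S$)
$\sqrt{-358409 + n{\left(1422 \right)}} + a{\left(v \right)} = \sqrt{-358409 + \left(292 + 2 \cdot 1422^{2}\right)} - 4701 \frac{2 i \sqrt{10}}{3} = \sqrt{-358409 + \left(292 + 2 \cdot 2022084\right)} - 3134 i \sqrt{10} = \sqrt{-358409 + \left(292 + 4044168\right)} - 3134 i \sqrt{10} = \sqrt{-358409 + 4044460} - 3134 i \sqrt{10} = \sqrt{3686051} - 3134 i \sqrt{10}$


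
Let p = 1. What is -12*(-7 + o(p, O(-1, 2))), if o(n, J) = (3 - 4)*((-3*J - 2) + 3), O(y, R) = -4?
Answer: 240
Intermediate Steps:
o(n, J) = -1 + 3*J (o(n, J) = -((-2 - 3*J) + 3) = -(1 - 3*J) = -1 + 3*J)
-12*(-7 + o(p, O(-1, 2))) = -12*(-7 + (-1 + 3*(-4))) = -12*(-7 + (-1 - 12)) = -12*(-7 - 13) = -12*(-20) = 240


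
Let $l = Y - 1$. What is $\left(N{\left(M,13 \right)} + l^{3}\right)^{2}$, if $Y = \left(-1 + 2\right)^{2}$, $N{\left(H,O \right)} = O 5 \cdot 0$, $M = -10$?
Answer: $0$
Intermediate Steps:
$N{\left(H,O \right)} = 0$ ($N{\left(H,O \right)} = 5 O 0 = 0$)
$Y = 1$ ($Y = 1^{2} = 1$)
$l = 0$ ($l = 1 - 1 = 0$)
$\left(N{\left(M,13 \right)} + l^{3}\right)^{2} = \left(0 + 0^{3}\right)^{2} = \left(0 + 0\right)^{2} = 0^{2} = 0$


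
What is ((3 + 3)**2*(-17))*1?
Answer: -612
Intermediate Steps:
((3 + 3)**2*(-17))*1 = (6**2*(-17))*1 = (36*(-17))*1 = -612*1 = -612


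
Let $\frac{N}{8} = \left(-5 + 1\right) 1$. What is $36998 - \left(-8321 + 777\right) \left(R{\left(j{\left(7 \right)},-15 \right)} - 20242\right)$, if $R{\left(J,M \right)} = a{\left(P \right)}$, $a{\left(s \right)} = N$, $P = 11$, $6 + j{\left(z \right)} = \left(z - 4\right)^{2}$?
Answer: $-152910058$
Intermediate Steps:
$N = -32$ ($N = 8 \left(-5 + 1\right) 1 = 8 \left(\left(-4\right) 1\right) = 8 \left(-4\right) = -32$)
$j{\left(z \right)} = -6 + \left(-4 + z\right)^{2}$ ($j{\left(z \right)} = -6 + \left(z - 4\right)^{2} = -6 + \left(-4 + z\right)^{2}$)
$a{\left(s \right)} = -32$
$R{\left(J,M \right)} = -32$
$36998 - \left(-8321 + 777\right) \left(R{\left(j{\left(7 \right)},-15 \right)} - 20242\right) = 36998 - \left(-8321 + 777\right) \left(-32 - 20242\right) = 36998 - \left(-7544\right) \left(-20274\right) = 36998 - 152947056 = -152910058$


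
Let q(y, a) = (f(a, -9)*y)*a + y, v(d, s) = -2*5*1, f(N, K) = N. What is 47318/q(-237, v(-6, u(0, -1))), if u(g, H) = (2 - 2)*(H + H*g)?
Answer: -47318/23937 ≈ -1.9768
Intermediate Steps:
u(g, H) = 0 (u(g, H) = 0*(H + H*g) = 0)
v(d, s) = -10 (v(d, s) = -10*1 = -10)
q(y, a) = y + y*a² (q(y, a) = (a*y)*a + y = y*a² + y = y + y*a²)
47318/q(-237, v(-6, u(0, -1))) = 47318/((-237*(1 + (-10)²))) = 47318/((-237*(1 + 100))) = 47318/((-237*101)) = 47318/(-23937) = 47318*(-1/23937) = -47318/23937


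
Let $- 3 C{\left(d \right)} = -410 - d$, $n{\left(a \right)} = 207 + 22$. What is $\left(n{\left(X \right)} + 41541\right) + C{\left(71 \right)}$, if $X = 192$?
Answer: $\frac{125791}{3} \approx 41930.0$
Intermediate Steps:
$n{\left(a \right)} = 229$
$C{\left(d \right)} = \frac{410}{3} + \frac{d}{3}$ ($C{\left(d \right)} = - \frac{-410 - d}{3} = \frac{410}{3} + \frac{d}{3}$)
$\left(n{\left(X \right)} + 41541\right) + C{\left(71 \right)} = \left(229 + 41541\right) + \left(\frac{410}{3} + \frac{1}{3} \cdot 71\right) = 41770 + \left(\frac{410}{3} + \frac{71}{3}\right) = 41770 + \frac{481}{3} = \frac{125791}{3}$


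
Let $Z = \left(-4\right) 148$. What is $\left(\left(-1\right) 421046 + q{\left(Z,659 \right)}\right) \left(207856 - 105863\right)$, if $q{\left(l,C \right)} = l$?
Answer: $-43004124534$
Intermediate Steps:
$Z = -592$
$\left(\left(-1\right) 421046 + q{\left(Z,659 \right)}\right) \left(207856 - 105863\right) = \left(\left(-1\right) 421046 - 592\right) \left(207856 - 105863\right) = \left(-421046 - 592\right) 101993 = \left(-421638\right) 101993 = -43004124534$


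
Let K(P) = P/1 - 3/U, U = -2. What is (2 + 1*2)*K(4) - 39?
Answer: -17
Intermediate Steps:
K(P) = 3/2 + P (K(P) = P/1 - 3/(-2) = P*1 - 3*(-½) = P + 3/2 = 3/2 + P)
(2 + 1*2)*K(4) - 39 = (2 + 1*2)*(3/2 + 4) - 39 = (2 + 2)*(11/2) - 39 = 4*(11/2) - 39 = 22 - 39 = -17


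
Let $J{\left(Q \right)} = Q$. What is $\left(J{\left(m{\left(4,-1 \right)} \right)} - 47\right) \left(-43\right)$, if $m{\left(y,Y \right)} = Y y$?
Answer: $2193$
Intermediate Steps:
$\left(J{\left(m{\left(4,-1 \right)} \right)} - 47\right) \left(-43\right) = \left(\left(-1\right) 4 - 47\right) \left(-43\right) = \left(-4 - 47\right) \left(-43\right) = \left(-51\right) \left(-43\right) = 2193$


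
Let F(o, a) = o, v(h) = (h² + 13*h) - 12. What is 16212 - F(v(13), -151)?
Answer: 15886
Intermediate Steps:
v(h) = -12 + h² + 13*h
16212 - F(v(13), -151) = 16212 - (-12 + 13² + 13*13) = 16212 - (-12 + 169 + 169) = 16212 - 1*326 = 16212 - 326 = 15886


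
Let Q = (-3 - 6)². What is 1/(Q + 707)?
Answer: 1/788 ≈ 0.0012690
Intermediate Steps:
Q = 81 (Q = (-9)² = 81)
1/(Q + 707) = 1/(81 + 707) = 1/788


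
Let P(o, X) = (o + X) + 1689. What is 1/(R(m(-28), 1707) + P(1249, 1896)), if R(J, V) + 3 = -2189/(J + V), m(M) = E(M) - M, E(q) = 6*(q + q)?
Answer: 1399/6756380 ≈ 0.00020706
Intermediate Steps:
E(q) = 12*q (E(q) = 6*(2*q) = 12*q)
m(M) = 11*M (m(M) = 12*M - M = 11*M)
P(o, X) = 1689 + X + o (P(o, X) = (X + o) + 1689 = 1689 + X + o)
R(J, V) = -3 - 2189/(J + V)
1/(R(m(-28), 1707) + P(1249, 1896)) = 1/((-2189 - 33*(-28) - 3*1707)/(11*(-28) + 1707) + (1689 + 1896 + 1249)) = 1/((-2189 - 3*(-308) - 5121)/(-308 + 1707) + 4834) = 1/((-2189 + 924 - 5121)/1399 + 4834) = 1/((1/1399)*(-6386) + 4834) = 1/(-6386/1399 + 4834) = 1/(6756380/1399) = 1399/6756380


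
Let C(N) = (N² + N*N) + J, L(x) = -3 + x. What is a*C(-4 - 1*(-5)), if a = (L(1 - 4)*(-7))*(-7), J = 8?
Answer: -2940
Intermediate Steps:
C(N) = 8 + 2*N² (C(N) = (N² + N*N) + 8 = (N² + N²) + 8 = 2*N² + 8 = 8 + 2*N²)
a = -294 (a = ((-3 + (1 - 4))*(-7))*(-7) = ((-3 - 3)*(-7))*(-7) = -6*(-7)*(-7) = 42*(-7) = -294)
a*C(-4 - 1*(-5)) = -294*(8 + 2*(-4 - 1*(-5))²) = -294*(8 + 2*(-4 + 5)²) = -294*(8 + 2*1²) = -294*(8 + 2*1) = -294*(8 + 2) = -294*10 = -2940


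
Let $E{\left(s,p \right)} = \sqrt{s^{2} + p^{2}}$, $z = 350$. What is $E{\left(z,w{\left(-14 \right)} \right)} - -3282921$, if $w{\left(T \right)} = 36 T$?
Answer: $3282921 + 14 \sqrt{1921} \approx 3.2835 \cdot 10^{6}$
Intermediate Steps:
$E{\left(s,p \right)} = \sqrt{p^{2} + s^{2}}$
$E{\left(z,w{\left(-14 \right)} \right)} - -3282921 = \sqrt{\left(36 \left(-14\right)\right)^{2} + 350^{2}} - -3282921 = \sqrt{\left(-504\right)^{2} + 122500} + 3282921 = \sqrt{254016 + 122500} + 3282921 = \sqrt{376516} + 3282921 = 14 \sqrt{1921} + 3282921 = 3282921 + 14 \sqrt{1921}$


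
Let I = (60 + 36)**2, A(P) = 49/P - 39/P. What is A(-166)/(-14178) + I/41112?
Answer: 150629927/671937954 ≈ 0.22417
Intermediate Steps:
A(P) = 10/P
I = 9216 (I = 96**2 = 9216)
A(-166)/(-14178) + I/41112 = (10/(-166))/(-14178) + 9216/41112 = (10*(-1/166))*(-1/14178) + 9216*(1/41112) = -5/83*(-1/14178) + 128/571 = 5/1176774 + 128/571 = 150629927/671937954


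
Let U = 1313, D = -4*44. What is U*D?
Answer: -231088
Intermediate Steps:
D = -176
U*D = 1313*(-176) = -231088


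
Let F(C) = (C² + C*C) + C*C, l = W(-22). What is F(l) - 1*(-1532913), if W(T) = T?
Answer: 1534365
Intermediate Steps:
l = -22
F(C) = 3*C² (F(C) = (C² + C²) + C² = 2*C² + C² = 3*C²)
F(l) - 1*(-1532913) = 3*(-22)² - 1*(-1532913) = 3*484 + 1532913 = 1452 + 1532913 = 1534365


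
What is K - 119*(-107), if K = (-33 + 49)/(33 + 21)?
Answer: 343799/27 ≈ 12733.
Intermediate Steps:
K = 8/27 (K = 16/54 = 16*(1/54) = 8/27 ≈ 0.29630)
K - 119*(-107) = 8/27 - 119*(-107) = 8/27 + 12733 = 343799/27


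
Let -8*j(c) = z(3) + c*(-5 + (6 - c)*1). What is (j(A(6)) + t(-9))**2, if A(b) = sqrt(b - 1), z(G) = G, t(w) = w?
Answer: (70 + sqrt(5))**2/64 ≈ 81.532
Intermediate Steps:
A(b) = sqrt(-1 + b)
j(c) = -3/8 - c*(1 - c)/8 (j(c) = -(3 + c*(-5 + (6 - c)*1))/8 = -(3 + c*(-5 + (6 - c)))/8 = -(3 + c*(1 - c))/8 = -3/8 - c*(1 - c)/8)
(j(A(6)) + t(-9))**2 = ((-3/8 - sqrt(-1 + 6)/8 + (sqrt(-1 + 6))**2/8) - 9)**2 = ((-3/8 - sqrt(5)/8 + (sqrt(5))**2/8) - 9)**2 = ((-3/8 - sqrt(5)/8 + (1/8)*5) - 9)**2 = ((-3/8 - sqrt(5)/8 + 5/8) - 9)**2 = ((1/4 - sqrt(5)/8) - 9)**2 = (-35/4 - sqrt(5)/8)**2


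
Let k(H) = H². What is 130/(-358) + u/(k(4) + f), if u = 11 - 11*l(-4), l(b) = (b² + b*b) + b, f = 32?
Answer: -18761/2864 ≈ -6.5506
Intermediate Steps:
l(b) = b + 2*b² (l(b) = (b² + b²) + b = 2*b² + b = b + 2*b²)
u = -297 (u = 11 - (-44)*(1 + 2*(-4)) = 11 - (-44)*(1 - 8) = 11 - (-44)*(-7) = 11 - 11*28 = 11 - 308 = -297)
130/(-358) + u/(k(4) + f) = 130/(-358) - 297/(4² + 32) = 130*(-1/358) - 297/(16 + 32) = -65/179 - 297/48 = -65/179 - 297*1/48 = -65/179 - 99/16 = -18761/2864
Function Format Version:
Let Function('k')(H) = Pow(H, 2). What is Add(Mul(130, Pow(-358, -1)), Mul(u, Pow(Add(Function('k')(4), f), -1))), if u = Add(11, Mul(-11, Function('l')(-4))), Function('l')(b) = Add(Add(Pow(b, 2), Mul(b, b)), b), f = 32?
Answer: Rational(-18761, 2864) ≈ -6.5506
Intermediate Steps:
Function('l')(b) = Add(b, Mul(2, Pow(b, 2))) (Function('l')(b) = Add(Add(Pow(b, 2), Pow(b, 2)), b) = Add(Mul(2, Pow(b, 2)), b) = Add(b, Mul(2, Pow(b, 2))))
u = -297 (u = Add(11, Mul(-11, Mul(-4, Add(1, Mul(2, -4))))) = Add(11, Mul(-11, Mul(-4, Add(1, -8)))) = Add(11, Mul(-11, Mul(-4, -7))) = Add(11, Mul(-11, 28)) = Add(11, -308) = -297)
Add(Mul(130, Pow(-358, -1)), Mul(u, Pow(Add(Function('k')(4), f), -1))) = Add(Mul(130, Pow(-358, -1)), Mul(-297, Pow(Add(Pow(4, 2), 32), -1))) = Add(Mul(130, Rational(-1, 358)), Mul(-297, Pow(Add(16, 32), -1))) = Add(Rational(-65, 179), Mul(-297, Pow(48, -1))) = Add(Rational(-65, 179), Mul(-297, Rational(1, 48))) = Add(Rational(-65, 179), Rational(-99, 16)) = Rational(-18761, 2864)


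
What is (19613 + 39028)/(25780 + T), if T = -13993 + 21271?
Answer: 58641/33058 ≈ 1.7739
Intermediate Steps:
T = 7278
(19613 + 39028)/(25780 + T) = (19613 + 39028)/(25780 + 7278) = 58641/33058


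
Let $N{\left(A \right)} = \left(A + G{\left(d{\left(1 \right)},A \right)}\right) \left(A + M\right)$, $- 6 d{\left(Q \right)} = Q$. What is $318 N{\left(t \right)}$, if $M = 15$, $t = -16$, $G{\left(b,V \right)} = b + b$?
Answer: $5194$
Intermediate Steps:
$d{\left(Q \right)} = - \frac{Q}{6}$
$G{\left(b,V \right)} = 2 b$
$N{\left(A \right)} = \left(15 + A\right) \left(- \frac{1}{3} + A\right)$ ($N{\left(A \right)} = \left(A + 2 \left(\left(- \frac{1}{6}\right) 1\right)\right) \left(A + 15\right) = \left(A + 2 \left(- \frac{1}{6}\right)\right) \left(15 + A\right) = \left(A - \frac{1}{3}\right) \left(15 + A\right) = \left(- \frac{1}{3} + A\right) \left(15 + A\right) = \left(15 + A\right) \left(- \frac{1}{3} + A\right)$)
$318 N{\left(t \right)} = 318 \left(-5 + \left(-16\right)^{2} + \frac{44}{3} \left(-16\right)\right) = 318 \left(-5 + 256 - \frac{704}{3}\right) = 318 \cdot \frac{49}{3} = 5194$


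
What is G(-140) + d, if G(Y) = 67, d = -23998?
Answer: -23931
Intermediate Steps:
G(-140) + d = 67 - 23998 = -23931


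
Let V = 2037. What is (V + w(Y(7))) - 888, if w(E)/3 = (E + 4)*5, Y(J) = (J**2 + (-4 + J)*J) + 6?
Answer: 2349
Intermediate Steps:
Y(J) = 6 + J**2 + J*(-4 + J) (Y(J) = (J**2 + J*(-4 + J)) + 6 = 6 + J**2 + J*(-4 + J))
w(E) = 60 + 15*E (w(E) = 3*((E + 4)*5) = 3*((4 + E)*5) = 3*(20 + 5*E) = 60 + 15*E)
(V + w(Y(7))) - 888 = (2037 + (60 + 15*(6 - 4*7 + 2*7**2))) - 888 = (2037 + (60 + 15*(6 - 28 + 2*49))) - 888 = (2037 + (60 + 15*(6 - 28 + 98))) - 888 = (2037 + (60 + 15*76)) - 888 = (2037 + (60 + 1140)) - 888 = (2037 + 1200) - 888 = 3237 - 888 = 2349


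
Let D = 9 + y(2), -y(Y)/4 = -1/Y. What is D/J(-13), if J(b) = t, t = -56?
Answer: -11/56 ≈ -0.19643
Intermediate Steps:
J(b) = -56
y(Y) = 4/Y (y(Y) = -(-4)/Y = 4/Y)
D = 11 (D = 9 + 4/2 = 9 + 4*(½) = 9 + 2 = 11)
D/J(-13) = 11/(-56) = 11*(-1/56) = -11/56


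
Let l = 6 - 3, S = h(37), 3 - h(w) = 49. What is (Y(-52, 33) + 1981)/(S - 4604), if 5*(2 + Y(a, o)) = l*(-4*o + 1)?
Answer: -4751/11625 ≈ -0.40869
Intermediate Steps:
h(w) = -46 (h(w) = 3 - 1*49 = 3 - 49 = -46)
S = -46
l = 3
Y(a, o) = -7/5 - 12*o/5 (Y(a, o) = -2 + (3*(-4*o + 1))/5 = -2 + (3*(1 - 4*o))/5 = -2 + (3 - 12*o)/5 = -2 + (⅗ - 12*o/5) = -7/5 - 12*o/5)
(Y(-52, 33) + 1981)/(S - 4604) = ((-7/5 - 12/5*33) + 1981)/(-46 - 4604) = ((-7/5 - 396/5) + 1981)/(-4650) = (-403/5 + 1981)*(-1/4650) = (9502/5)*(-1/4650) = -4751/11625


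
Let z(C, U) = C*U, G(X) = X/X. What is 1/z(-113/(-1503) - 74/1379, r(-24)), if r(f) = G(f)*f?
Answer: -690879/356840 ≈ -1.9361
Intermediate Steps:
G(X) = 1
r(f) = f (r(f) = 1*f = f)
1/z(-113/(-1503) - 74/1379, r(-24)) = 1/((-113/(-1503) - 74/1379)*(-24)) = 1/((-113*(-1/1503) - 74*1/1379)*(-24)) = 1/((113/1503 - 74/1379)*(-24)) = 1/((44605/2072637)*(-24)) = 1/(-356840/690879) = -690879/356840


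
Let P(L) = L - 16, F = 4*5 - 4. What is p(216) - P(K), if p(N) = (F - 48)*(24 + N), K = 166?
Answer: -7830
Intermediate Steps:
F = 16 (F = 20 - 4 = 16)
P(L) = -16 + L
p(N) = -768 - 32*N (p(N) = (16 - 48)*(24 + N) = -32*(24 + N) = -768 - 32*N)
p(216) - P(K) = (-768 - 32*216) - (-16 + 166) = (-768 - 6912) - 1*150 = -7680 - 150 = -7830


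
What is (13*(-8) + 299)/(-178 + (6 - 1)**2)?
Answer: -65/51 ≈ -1.2745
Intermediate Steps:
(13*(-8) + 299)/(-178 + (6 - 1)**2) = (-104 + 299)/(-178 + 5**2) = 195/(-178 + 25) = 195/(-153) = 195*(-1/153) = -65/51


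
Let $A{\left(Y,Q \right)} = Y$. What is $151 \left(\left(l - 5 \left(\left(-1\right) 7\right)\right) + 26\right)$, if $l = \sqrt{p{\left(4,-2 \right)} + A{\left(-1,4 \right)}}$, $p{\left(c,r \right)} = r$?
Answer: $9211 + 151 i \sqrt{3} \approx 9211.0 + 261.54 i$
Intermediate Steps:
$l = i \sqrt{3}$ ($l = \sqrt{-2 - 1} = \sqrt{-3} = i \sqrt{3} \approx 1.732 i$)
$151 \left(\left(l - 5 \left(\left(-1\right) 7\right)\right) + 26\right) = 151 \left(\left(i \sqrt{3} - 5 \left(\left(-1\right) 7\right)\right) + 26\right) = 151 \left(\left(i \sqrt{3} - -35\right) + 26\right) = 151 \left(\left(i \sqrt{3} + 35\right) + 26\right) = 151 \left(\left(35 + i \sqrt{3}\right) + 26\right) = 151 \left(61 + i \sqrt{3}\right) = 9211 + 151 i \sqrt{3}$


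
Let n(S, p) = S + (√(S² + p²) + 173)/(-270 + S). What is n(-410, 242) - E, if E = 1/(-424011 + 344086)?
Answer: -4459383269/10869800 - √56666/340 ≈ -410.95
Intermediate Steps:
n(S, p) = S + (173 + √(S² + p²))/(-270 + S)
E = -1/79925 (E = 1/(-79925) = -1/79925 ≈ -1.2512e-5)
n(-410, 242) - E = (173 + (-410)² + √((-410)² + 242²) - 270*(-410))/(-270 - 410) - 1*(-1/79925) = (173 + 168100 + √(168100 + 58564) + 110700)/(-680) + 1/79925 = -(173 + 168100 + √226664 + 110700)/680 + 1/79925 = -(173 + 168100 + 2*√56666 + 110700)/680 + 1/79925 = -(278973 + 2*√56666)/680 + 1/79925 = (-278973/680 - √56666/340) + 1/79925 = -4459383269/10869800 - √56666/340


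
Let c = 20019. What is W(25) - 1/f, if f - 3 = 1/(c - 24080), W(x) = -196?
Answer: -2391733/12182 ≈ -196.33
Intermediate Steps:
f = 12182/4061 (f = 3 + 1/(20019 - 24080) = 3 + 1/(-4061) = 3 - 1/4061 = 12182/4061 ≈ 2.9998)
W(25) - 1/f = -196 - 1/12182/4061 = -196 - 1*4061/12182 = -196 - 4061/12182 = -2391733/12182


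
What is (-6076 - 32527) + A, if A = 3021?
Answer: -35582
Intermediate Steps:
(-6076 - 32527) + A = (-6076 - 32527) + 3021 = -38603 + 3021 = -35582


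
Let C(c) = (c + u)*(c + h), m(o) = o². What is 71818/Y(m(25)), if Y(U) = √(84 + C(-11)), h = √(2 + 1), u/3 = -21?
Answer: 35909*√2/√(449 - 37*√3) ≈ 2588.4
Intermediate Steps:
u = -63 (u = 3*(-21) = -63)
h = √3 ≈ 1.7320
C(c) = (-63 + c)*(c + √3) (C(c) = (c - 63)*(c + √3) = (-63 + c)*(c + √3))
Y(U) = √(898 - 74*√3) (Y(U) = √(84 + ((-11)² - 63*(-11) - 63*√3 - 11*√3)) = √(84 + (121 + 693 - 63*√3 - 11*√3)) = √(84 + (814 - 74*√3)) = √(898 - 74*√3))
71818/Y(m(25)) = 71818/(√(898 - 74*√3)) = 71818/√(898 - 74*√3)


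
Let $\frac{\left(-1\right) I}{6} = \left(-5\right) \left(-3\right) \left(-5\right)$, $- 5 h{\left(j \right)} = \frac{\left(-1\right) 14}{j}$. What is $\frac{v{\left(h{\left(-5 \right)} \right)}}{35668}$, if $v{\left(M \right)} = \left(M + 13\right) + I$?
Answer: $\frac{11561}{891700} \approx 0.012965$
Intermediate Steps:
$h{\left(j \right)} = \frac{14}{5 j}$ ($h{\left(j \right)} = - \frac{\left(-1\right) 14 \frac{1}{j}}{5} = - \frac{\left(-14\right) \frac{1}{j}}{5} = \frac{14}{5 j}$)
$I = 450$ ($I = - 6 \left(-5\right) \left(-3\right) \left(-5\right) = - 6 \cdot 15 \left(-5\right) = \left(-6\right) \left(-75\right) = 450$)
$v{\left(M \right)} = 463 + M$ ($v{\left(M \right)} = \left(M + 13\right) + 450 = \left(13 + M\right) + 450 = 463 + M$)
$\frac{v{\left(h{\left(-5 \right)} \right)}}{35668} = \frac{463 + \frac{14}{5 \left(-5\right)}}{35668} = \left(463 + \frac{14}{5} \left(- \frac{1}{5}\right)\right) \frac{1}{35668} = \left(463 - \frac{14}{25}\right) \frac{1}{35668} = \frac{11561}{25} \cdot \frac{1}{35668} = \frac{11561}{891700}$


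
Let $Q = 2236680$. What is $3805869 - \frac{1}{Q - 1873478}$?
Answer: $\frac{1382299232537}{363202} \approx 3.8059 \cdot 10^{6}$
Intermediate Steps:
$3805869 - \frac{1}{Q - 1873478} = 3805869 - \frac{1}{2236680 - 1873478} = 3805869 - \frac{1}{363202} = \frac{1382299232537}{363202}$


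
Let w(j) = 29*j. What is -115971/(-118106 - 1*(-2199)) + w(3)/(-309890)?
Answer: 35928169281/35918420230 ≈ 1.0003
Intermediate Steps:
-115971/(-118106 - 1*(-2199)) + w(3)/(-309890) = -115971/(-118106 - 1*(-2199)) + (29*3)/(-309890) = -115971/(-118106 + 2199) + 87*(-1/309890) = -115971/(-115907) - 87/309890 = -115971*(-1/115907) - 87/309890 = 115971/115907 - 87/309890 = 35928169281/35918420230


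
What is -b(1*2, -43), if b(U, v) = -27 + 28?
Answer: -1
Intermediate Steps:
b(U, v) = 1
-b(1*2, -43) = -1*1 = -1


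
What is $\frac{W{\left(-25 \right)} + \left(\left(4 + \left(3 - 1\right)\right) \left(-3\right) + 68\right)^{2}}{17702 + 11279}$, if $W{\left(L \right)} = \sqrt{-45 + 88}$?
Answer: $\frac{2500}{28981} + \frac{\sqrt{43}}{28981} \approx 0.08649$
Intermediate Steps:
$W{\left(L \right)} = \sqrt{43}$
$\frac{W{\left(-25 \right)} + \left(\left(4 + \left(3 - 1\right)\right) \left(-3\right) + 68\right)^{2}}{17702 + 11279} = \frac{\sqrt{43} + \left(\left(4 + \left(3 - 1\right)\right) \left(-3\right) + 68\right)^{2}}{17702 + 11279} = \frac{\sqrt{43} + \left(\left(4 + 2\right) \left(-3\right) + 68\right)^{2}}{28981} = \left(\sqrt{43} + \left(6 \left(-3\right) + 68\right)^{2}\right) \frac{1}{28981} = \left(\sqrt{43} + \left(-18 + 68\right)^{2}\right) \frac{1}{28981} = \left(\sqrt{43} + 50^{2}\right) \frac{1}{28981} = \left(\sqrt{43} + 2500\right) \frac{1}{28981} = \left(2500 + \sqrt{43}\right) \frac{1}{28981} = \frac{2500}{28981} + \frac{\sqrt{43}}{28981}$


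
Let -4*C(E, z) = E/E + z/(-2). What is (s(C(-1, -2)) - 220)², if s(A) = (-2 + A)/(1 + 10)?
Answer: 23474025/484 ≈ 48500.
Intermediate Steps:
C(E, z) = -¼ + z/8 (C(E, z) = -(E/E + z/(-2))/4 = -(1 + z*(-½))/4 = -(1 - z/2)/4 = -¼ + z/8)
s(A) = -2/11 + A/11 (s(A) = (-2 + A)/11 = (-2 + A)*(1/11) = -2/11 + A/11)
(s(C(-1, -2)) - 220)² = ((-2/11 + (-¼ + (⅛)*(-2))/11) - 220)² = ((-2/11 + (-¼ - ¼)/11) - 220)² = ((-2/11 + (1/11)*(-½)) - 220)² = ((-2/11 - 1/22) - 220)² = (-5/22 - 220)² = (-4845/22)² = 23474025/484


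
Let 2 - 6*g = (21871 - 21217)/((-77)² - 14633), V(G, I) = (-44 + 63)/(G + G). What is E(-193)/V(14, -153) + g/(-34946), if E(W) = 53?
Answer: 1354164597179/17337689088 ≈ 78.105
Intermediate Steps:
V(G, I) = 19/(2*G) (V(G, I) = 19/((2*G)) = 19*(1/(2*G)) = 19/(2*G))
g = 9031/26112 (g = ⅓ - (21871 - 21217)/(6*((-77)² - 14633)) = ⅓ - 109/(5929 - 14633) = ⅓ - 109/(-8704) = ⅓ - 109*(-1)/8704 = ⅓ - ⅙*(-327/4352) = ⅓ + 109/8704 = 9031/26112 ≈ 0.34586)
E(-193)/V(14, -153) + g/(-34946) = 53/(((19/2)/14)) + (9031/26112)/(-34946) = 53/(((19/2)*(1/14))) + (9031/26112)*(-1/34946) = 53/(19/28) - 9031/912509952 = 53*(28/19) - 9031/912509952 = 1484/19 - 9031/912509952 = 1354164597179/17337689088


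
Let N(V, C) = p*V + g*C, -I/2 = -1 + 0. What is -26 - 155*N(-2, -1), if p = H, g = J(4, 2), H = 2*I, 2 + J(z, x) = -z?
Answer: 284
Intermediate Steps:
J(z, x) = -2 - z
I = 2 (I = -2*(-1 + 0) = -2*(-1) = 2)
H = 4 (H = 2*2 = 4)
g = -6 (g = -2 - 1*4 = -2 - 4 = -6)
p = 4
N(V, C) = -6*C + 4*V (N(V, C) = 4*V - 6*C = -6*C + 4*V)
-26 - 155*N(-2, -1) = -26 - 155*(-6*(-1) + 4*(-2)) = -26 - 155*(6 - 8) = -26 - 155*(-2) = -26 + 310 = 284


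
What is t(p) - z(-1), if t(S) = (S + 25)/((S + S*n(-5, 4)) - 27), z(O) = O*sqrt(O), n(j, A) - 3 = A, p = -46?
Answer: 21/395 + I ≈ 0.053165 + 1.0*I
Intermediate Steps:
n(j, A) = 3 + A
z(O) = O**(3/2)
t(S) = (25 + S)/(-27 + 8*S) (t(S) = (S + 25)/((S + S*(3 + 4)) - 27) = (25 + S)/((S + S*7) - 27) = (25 + S)/((S + 7*S) - 27) = (25 + S)/(8*S - 27) = (25 + S)/(-27 + 8*S))
t(p) - z(-1) = (25 - 46)/(-27 + 8*(-46)) - (-1)**(3/2) = -21/(-27 - 368) - (-1)*I = -21/(-395) + I = -1/395*(-21) + I = 21/395 + I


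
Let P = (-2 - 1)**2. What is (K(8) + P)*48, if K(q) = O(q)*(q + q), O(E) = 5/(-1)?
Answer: -3408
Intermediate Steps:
O(E) = -5 (O(E) = 5*(-1) = -5)
P = 9 (P = (-3)**2 = 9)
K(q) = -10*q (K(q) = -5*(q + q) = -10*q)
(K(8) + P)*48 = (-10*8 + 9)*48 = (-80 + 9)*48 = -71*48 = -3408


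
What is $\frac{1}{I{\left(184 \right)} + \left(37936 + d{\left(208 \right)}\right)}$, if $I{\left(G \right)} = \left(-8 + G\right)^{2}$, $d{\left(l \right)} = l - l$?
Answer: $\frac{1}{68912} \approx 1.4511 \cdot 10^{-5}$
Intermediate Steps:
$d{\left(l \right)} = 0$
$\frac{1}{I{\left(184 \right)} + \left(37936 + d{\left(208 \right)}\right)} = \frac{1}{\left(-8 + 184\right)^{2} + \left(37936 + 0\right)} = \frac{1}{176^{2} + 37936} = \frac{1}{30976 + 37936} = \frac{1}{68912}$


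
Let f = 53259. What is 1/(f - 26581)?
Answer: 1/26678 ≈ 3.7484e-5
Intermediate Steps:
1/(f - 26581) = 1/(53259 - 26581) = 1/26678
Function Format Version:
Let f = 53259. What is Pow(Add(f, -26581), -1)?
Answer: Rational(1, 26678) ≈ 3.7484e-5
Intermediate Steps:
Pow(Add(f, -26581), -1) = Pow(Add(53259, -26581), -1) = Pow(26678, -1) = Rational(1, 26678)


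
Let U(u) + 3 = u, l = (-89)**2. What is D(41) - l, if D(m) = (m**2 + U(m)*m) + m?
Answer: -4641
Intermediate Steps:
l = 7921
U(u) = -3 + u
D(m) = m + m**2 + m*(-3 + m) (D(m) = (m**2 + (-3 + m)*m) + m = (m**2 + m*(-3 + m)) + m = m + m**2 + m*(-3 + m))
D(41) - l = 2*41*(-1 + 41) - 1*7921 = 2*41*40 - 7921 = 3280 - 7921 = -4641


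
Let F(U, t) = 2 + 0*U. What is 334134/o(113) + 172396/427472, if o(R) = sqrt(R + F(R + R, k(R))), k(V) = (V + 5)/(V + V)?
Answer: 43099/106868 + 334134*sqrt(115)/115 ≈ 31159.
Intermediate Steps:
k(V) = (5 + V)/(2*V) (k(V) = (5 + V)/((2*V)) = (5 + V)*(1/(2*V)) = (5 + V)/(2*V))
F(U, t) = 2 (F(U, t) = 2 + 0 = 2)
o(R) = sqrt(2 + R) (o(R) = sqrt(R + 2) = sqrt(2 + R))
334134/o(113) + 172396/427472 = 334134/(sqrt(2 + 113)) + 172396/427472 = 334134/(sqrt(115)) + 172396*(1/427472) = 334134*(sqrt(115)/115) + 43099/106868 = 334134*sqrt(115)/115 + 43099/106868 = 43099/106868 + 334134*sqrt(115)/115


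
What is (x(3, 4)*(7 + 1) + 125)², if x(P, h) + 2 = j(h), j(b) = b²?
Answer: 56169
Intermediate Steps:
x(P, h) = -2 + h²
(x(3, 4)*(7 + 1) + 125)² = ((-2 + 4²)*(7 + 1) + 125)² = ((-2 + 16)*8 + 125)² = (14*8 + 125)² = (112 + 125)² = 237² = 56169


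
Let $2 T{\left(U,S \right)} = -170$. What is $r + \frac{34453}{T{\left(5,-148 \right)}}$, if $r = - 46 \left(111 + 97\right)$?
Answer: $- \frac{847733}{85} \approx -9973.3$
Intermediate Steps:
$T{\left(U,S \right)} = -85$ ($T{\left(U,S \right)} = \frac{1}{2} \left(-170\right) = -85$)
$r = -9568$ ($r = \left(-46\right) 208 = -9568$)
$r + \frac{34453}{T{\left(5,-148 \right)}} = -9568 + \frac{34453}{-85} = -9568 + 34453 \left(- \frac{1}{85}\right) = -9568 - \frac{34453}{85} = - \frac{847733}{85}$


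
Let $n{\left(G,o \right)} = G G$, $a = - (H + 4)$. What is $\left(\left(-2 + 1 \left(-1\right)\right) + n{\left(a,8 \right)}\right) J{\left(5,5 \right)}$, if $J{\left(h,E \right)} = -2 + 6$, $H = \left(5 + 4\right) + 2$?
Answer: $888$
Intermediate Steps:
$H = 11$ ($H = 9 + 2 = 11$)
$J{\left(h,E \right)} = 4$
$a = -15$ ($a = - (11 + 4) = \left(-1\right) 15 = -15$)
$n{\left(G,o \right)} = G^{2}$
$\left(\left(-2 + 1 \left(-1\right)\right) + n{\left(a,8 \right)}\right) J{\left(5,5 \right)} = \left(\left(-2 + 1 \left(-1\right)\right) + \left(-15\right)^{2}\right) 4 = \left(\left(-2 - 1\right) + 225\right) 4 = \left(-3 + 225\right) 4 = 222 \cdot 4 = 888$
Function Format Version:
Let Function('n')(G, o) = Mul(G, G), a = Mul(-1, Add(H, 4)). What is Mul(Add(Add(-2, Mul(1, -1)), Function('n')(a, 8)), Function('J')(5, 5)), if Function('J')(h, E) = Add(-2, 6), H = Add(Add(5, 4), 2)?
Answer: 888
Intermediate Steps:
H = 11 (H = Add(9, 2) = 11)
Function('J')(h, E) = 4
a = -15 (a = Mul(-1, Add(11, 4)) = Mul(-1, 15) = -15)
Function('n')(G, o) = Pow(G, 2)
Mul(Add(Add(-2, Mul(1, -1)), Function('n')(a, 8)), Function('J')(5, 5)) = Mul(Add(Add(-2, Mul(1, -1)), Pow(-15, 2)), 4) = Mul(Add(Add(-2, -1), 225), 4) = Mul(Add(-3, 225), 4) = Mul(222, 4) = 888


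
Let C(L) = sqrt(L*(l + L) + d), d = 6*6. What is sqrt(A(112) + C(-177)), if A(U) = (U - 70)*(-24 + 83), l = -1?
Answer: sqrt(2478 + sqrt(31542)) ≈ 51.533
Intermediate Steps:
d = 36
A(U) = -4130 + 59*U (A(U) = (-70 + U)*59 = -4130 + 59*U)
C(L) = sqrt(36 + L*(-1 + L)) (C(L) = sqrt(L*(-1 + L) + 36) = sqrt(36 + L*(-1 + L)))
sqrt(A(112) + C(-177)) = sqrt((-4130 + 59*112) + sqrt(36 + (-177)**2 - 1*(-177))) = sqrt((-4130 + 6608) + sqrt(36 + 31329 + 177)) = sqrt(2478 + sqrt(31542))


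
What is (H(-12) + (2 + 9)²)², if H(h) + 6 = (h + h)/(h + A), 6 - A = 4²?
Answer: 1630729/121 ≈ 13477.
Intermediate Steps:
A = -10 (A = 6 - 1*4² = 6 - 1*16 = 6 - 16 = -10)
H(h) = -6 + 2*h/(-10 + h) (H(h) = -6 + (h + h)/(h - 10) = -6 + (2*h)/(-10 + h) = -6 + 2*h/(-10 + h))
(H(-12) + (2 + 9)²)² = (4*(15 - 1*(-12))/(-10 - 12) + (2 + 9)²)² = (4*(15 + 12)/(-22) + 11²)² = (4*(-1/22)*27 + 121)² = (-54/11 + 121)² = (1277/11)² = 1630729/121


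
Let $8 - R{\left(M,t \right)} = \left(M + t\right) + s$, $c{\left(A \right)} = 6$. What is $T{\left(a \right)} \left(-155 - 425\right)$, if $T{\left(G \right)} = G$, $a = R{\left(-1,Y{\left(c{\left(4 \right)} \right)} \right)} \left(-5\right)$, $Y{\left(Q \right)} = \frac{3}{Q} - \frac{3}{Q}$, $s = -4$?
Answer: $37700$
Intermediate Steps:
$Y{\left(Q \right)} = 0$
$R{\left(M,t \right)} = 12 - M - t$ ($R{\left(M,t \right)} = 8 - \left(\left(M + t\right) - 4\right) = 8 - \left(-4 + M + t\right) = 12 - M - t$)
$a = -65$ ($a = \left(12 - -1 - 0\right) \left(-5\right) = \left(12 + 1 + 0\right) \left(-5\right) = 13 \left(-5\right) = -65$)
$T{\left(a \right)} \left(-155 - 425\right) = - 65 \left(-155 - 425\right) = \left(-65\right) \left(-580\right) = 37700$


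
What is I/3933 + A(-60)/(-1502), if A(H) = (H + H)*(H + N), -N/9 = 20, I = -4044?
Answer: -19890748/984561 ≈ -20.203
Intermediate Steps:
N = -180 (N = -9*20 = -180)
A(H) = 2*H*(-180 + H) (A(H) = (H + H)*(H - 180) = (2*H)*(-180 + H) = 2*H*(-180 + H))
I/3933 + A(-60)/(-1502) = -4044/3933 + (2*(-60)*(-180 - 60))/(-1502) = -4044*1/3933 + (2*(-60)*(-240))*(-1/1502) = -1348/1311 + 28800*(-1/1502) = -1348/1311 - 14400/751 = -19890748/984561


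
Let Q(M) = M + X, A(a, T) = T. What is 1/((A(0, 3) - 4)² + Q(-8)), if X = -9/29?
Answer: -29/212 ≈ -0.13679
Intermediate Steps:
X = -9/29 (X = -9*1/29 = -9/29 ≈ -0.31034)
Q(M) = -9/29 + M (Q(M) = M - 9/29 = -9/29 + M)
1/((A(0, 3) - 4)² + Q(-8)) = 1/((3 - 4)² + (-9/29 - 8)) = 1/((-1)² - 241/29) = 1/(1 - 241/29) = 1/(-212/29) = -29/212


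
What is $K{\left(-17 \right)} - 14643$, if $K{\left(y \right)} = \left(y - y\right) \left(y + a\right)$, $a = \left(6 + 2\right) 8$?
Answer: $-14643$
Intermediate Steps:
$a = 64$ ($a = 8 \cdot 8 = 64$)
$K{\left(y \right)} = 0$ ($K{\left(y \right)} = \left(y - y\right) \left(y + 64\right) = 0 \left(64 + y\right) = 0$)
$K{\left(-17 \right)} - 14643 = 0 - 14643 = -14643$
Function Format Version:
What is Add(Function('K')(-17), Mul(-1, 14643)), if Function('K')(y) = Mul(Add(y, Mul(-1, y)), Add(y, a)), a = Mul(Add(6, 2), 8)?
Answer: -14643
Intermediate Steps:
a = 64 (a = Mul(8, 8) = 64)
Function('K')(y) = 0 (Function('K')(y) = Mul(Add(y, Mul(-1, y)), Add(y, 64)) = Mul(0, Add(64, y)) = 0)
Add(Function('K')(-17), Mul(-1, 14643)) = Add(0, Mul(-1, 14643)) = Add(0, -14643) = -14643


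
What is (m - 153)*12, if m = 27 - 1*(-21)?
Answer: -1260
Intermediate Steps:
m = 48 (m = 27 + 21 = 48)
(m - 153)*12 = (48 - 153)*12 = -105*12 = -1260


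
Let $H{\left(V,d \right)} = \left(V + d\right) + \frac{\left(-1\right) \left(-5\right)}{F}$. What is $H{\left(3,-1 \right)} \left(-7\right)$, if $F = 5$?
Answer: $-21$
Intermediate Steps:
$H{\left(V,d \right)} = 1 + V + d$ ($H{\left(V,d \right)} = \left(V + d\right) + \frac{\left(-1\right) \left(-5\right)}{5} = \left(V + d\right) + 5 \cdot \frac{1}{5} = \left(V + d\right) + 1 = 1 + V + d$)
$H{\left(3,-1 \right)} \left(-7\right) = \left(1 + 3 - 1\right) \left(-7\right) = 3 \left(-7\right) = -21$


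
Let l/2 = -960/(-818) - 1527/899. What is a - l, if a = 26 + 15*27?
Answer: 158860867/367691 ≈ 432.05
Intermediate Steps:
l = -386046/367691 (l = 2*(-960/(-818) - 1527/899) = 2*(-960*(-1/818) - 1527*1/899) = 2*(480/409 - 1527/899) = 2*(-193023/367691) = -386046/367691 ≈ -1.0499)
a = 431 (a = 26 + 405 = 431)
a - l = 431 - 1*(-386046/367691) = 431 + 386046/367691 = 158860867/367691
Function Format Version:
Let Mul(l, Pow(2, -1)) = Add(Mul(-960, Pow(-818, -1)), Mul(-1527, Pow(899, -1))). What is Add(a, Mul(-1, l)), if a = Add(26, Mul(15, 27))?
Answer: Rational(158860867, 367691) ≈ 432.05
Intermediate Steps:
l = Rational(-386046, 367691) (l = Mul(2, Add(Mul(-960, Pow(-818, -1)), Mul(-1527, Pow(899, -1)))) = Mul(2, Add(Mul(-960, Rational(-1, 818)), Mul(-1527, Rational(1, 899)))) = Mul(2, Add(Rational(480, 409), Rational(-1527, 899))) = Mul(2, Rational(-193023, 367691)) = Rational(-386046, 367691) ≈ -1.0499)
a = 431 (a = Add(26, 405) = 431)
Add(a, Mul(-1, l)) = Add(431, Mul(-1, Rational(-386046, 367691))) = Add(431, Rational(386046, 367691)) = Rational(158860867, 367691)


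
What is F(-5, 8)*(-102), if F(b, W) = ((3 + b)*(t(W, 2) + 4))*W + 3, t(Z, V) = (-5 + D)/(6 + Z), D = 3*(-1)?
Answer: 37026/7 ≈ 5289.4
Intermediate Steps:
D = -3
t(Z, V) = -8/(6 + Z) (t(Z, V) = (-5 - 3)/(6 + Z) = -8/(6 + Z))
F(b, W) = 3 + W*(3 + b)*(4 - 8/(6 + W)) (F(b, W) = ((3 + b)*(-8/(6 + W) + 4))*W + 3 = ((3 + b)*(4 - 8/(6 + W)))*W + 3 = W*(3 + b)*(4 - 8/(6 + W)) + 3 = 3 + W*(3 + b)*(4 - 8/(6 + W)))
F(-5, 8)*(-102) = ((-24*8 + (6 + 8)*(3 + 12*8 + 4*8*(-5)) - 8*8*(-5))/(6 + 8))*(-102) = ((-192 + 14*(3 + 96 - 160) + 320)/14)*(-102) = ((-192 + 14*(-61) + 320)/14)*(-102) = ((-192 - 854 + 320)/14)*(-102) = ((1/14)*(-726))*(-102) = -363/7*(-102) = 37026/7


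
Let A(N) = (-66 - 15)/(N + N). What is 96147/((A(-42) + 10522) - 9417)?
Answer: 2692116/30967 ≈ 86.935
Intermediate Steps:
A(N) = -81/(2*N) (A(N) = -81*1/(2*N) = -81/(2*N))
96147/((A(-42) + 10522) - 9417) = 96147/((-81/2/(-42) + 10522) - 9417) = 96147/((-81/2*(-1/42) + 10522) - 9417) = 96147/((27/28 + 10522) - 9417) = 96147/(294643/28 - 9417) = 96147/(30967/28) = 96147*(28/30967) = 2692116/30967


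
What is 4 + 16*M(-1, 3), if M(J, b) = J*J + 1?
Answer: 36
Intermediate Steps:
M(J, b) = 1 + J**2 (M(J, b) = J**2 + 1 = 1 + J**2)
4 + 16*M(-1, 3) = 4 + 16*(1 + (-1)**2) = 4 + 16*(1 + 1) = 4 + 16*2 = 4 + 32 = 36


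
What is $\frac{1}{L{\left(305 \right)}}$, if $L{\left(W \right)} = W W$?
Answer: $\frac{1}{93025} \approx 1.075 \cdot 10^{-5}$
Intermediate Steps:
$L{\left(W \right)} = W^{2}$
$\frac{1}{L{\left(305 \right)}} = \frac{1}{305^{2}} = \frac{1}{93025}$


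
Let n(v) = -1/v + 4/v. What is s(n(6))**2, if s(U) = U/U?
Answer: 1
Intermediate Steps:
n(v) = 3/v
s(U) = 1
s(n(6))**2 = 1**2 = 1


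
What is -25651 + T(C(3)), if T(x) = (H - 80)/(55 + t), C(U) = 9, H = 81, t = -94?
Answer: -1000390/39 ≈ -25651.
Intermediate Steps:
T(x) = -1/39 (T(x) = (81 - 80)/(55 - 94) = 1/(-39) = 1*(-1/39) = -1/39)
-25651 + T(C(3)) = -25651 - 1/39 = -1000390/39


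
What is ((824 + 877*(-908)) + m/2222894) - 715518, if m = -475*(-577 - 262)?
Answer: -3358814664415/2222894 ≈ -1.5110e+6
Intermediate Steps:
m = 398525 (m = -475*(-839) = 398525)
((824 + 877*(-908)) + m/2222894) - 715518 = ((824 + 877*(-908)) + 398525/2222894) - 715518 = ((824 - 796316) + 398525*(1/2222894)) - 715518 = (-795492 + 398525/2222894) - 715518 = -1768293995323/2222894 - 715518 = -3358814664415/2222894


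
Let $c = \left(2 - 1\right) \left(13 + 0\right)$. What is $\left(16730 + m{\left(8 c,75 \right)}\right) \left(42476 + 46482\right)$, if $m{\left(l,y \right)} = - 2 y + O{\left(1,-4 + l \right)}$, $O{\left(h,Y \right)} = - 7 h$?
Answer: $1474300934$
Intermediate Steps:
$c = 13$ ($c = 1 \cdot 13 = 13$)
$m{\left(l,y \right)} = -7 - 2 y$ ($m{\left(l,y \right)} = - 2 y - 7 = -7 - 2 y$)
$\left(16730 + m{\left(8 c,75 \right)}\right) \left(42476 + 46482\right) = \left(16730 - 157\right) \left(42476 + 46482\right) = \left(16730 - 157\right) 88958 = 16573 \cdot 88958 = 1474300934$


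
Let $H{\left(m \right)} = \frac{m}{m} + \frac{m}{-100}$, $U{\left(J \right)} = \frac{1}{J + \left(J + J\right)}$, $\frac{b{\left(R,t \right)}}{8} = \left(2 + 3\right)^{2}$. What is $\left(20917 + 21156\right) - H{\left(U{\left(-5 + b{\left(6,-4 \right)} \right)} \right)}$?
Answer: $\frac{2461212001}{58500} \approx 42072.0$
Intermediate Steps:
$b{\left(R,t \right)} = 200$ ($b{\left(R,t \right)} = 8 \left(2 + 3\right)^{2} = 8 \cdot 5^{2} = 8 \cdot 25 = 200$)
$U{\left(J \right)} = \frac{1}{3 J}$ ($U{\left(J \right)} = \frac{1}{J + 2 J} = \frac{1}{3 J}$)
$H{\left(m \right)} = 1 - \frac{m}{100}$ ($H{\left(m \right)} = 1 + m \left(- \frac{1}{100}\right) = 1 - \frac{m}{100}$)
$\left(20917 + 21156\right) - H{\left(U{\left(-5 + b{\left(6,-4 \right)} \right)} \right)} = \left(20917 + 21156\right) - \left(1 - \frac{\frac{1}{3} \frac{1}{-5 + 200}}{100}\right) = 42073 - \left(1 - \frac{\frac{1}{3} \cdot \frac{1}{195}}{100}\right) = 42073 - \left(1 - \frac{1}{58500}\right) = 42073 - \frac{58499}{58500} = \frac{2461212001}{58500}$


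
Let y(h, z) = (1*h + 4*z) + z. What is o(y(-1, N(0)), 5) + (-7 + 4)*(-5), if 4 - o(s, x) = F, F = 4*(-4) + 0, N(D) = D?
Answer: 35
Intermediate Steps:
y(h, z) = h + 5*z (y(h, z) = (h + 4*z) + z = h + 5*z)
F = -16 (F = -16 + 0 = -16)
o(s, x) = 20 (o(s, x) = 4 - 1*(-16) = 4 + 16 = 20)
o(y(-1, N(0)), 5) + (-7 + 4)*(-5) = 20 + (-7 + 4)*(-5) = 20 - 3*(-5) = 20 + 15 = 35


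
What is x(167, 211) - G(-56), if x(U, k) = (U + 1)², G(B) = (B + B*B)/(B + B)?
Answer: 56503/2 ≈ 28252.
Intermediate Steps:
G(B) = (B + B²)/(2*B) (G(B) = (B + B²)/((2*B)) = (B + B²)*(1/(2*B)) = (B + B²)/(2*B))
x(U, k) = (1 + U)²
x(167, 211) - G(-56) = (1 + 167)² - (½ + (½)*(-56)) = 168² - (½ - 28) = 28224 - 1*(-55/2) = 28224 + 55/2 = 56503/2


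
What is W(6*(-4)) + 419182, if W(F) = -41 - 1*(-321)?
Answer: 419462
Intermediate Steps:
W(F) = 280 (W(F) = -41 + 321 = 280)
W(6*(-4)) + 419182 = 280 + 419182 = 419462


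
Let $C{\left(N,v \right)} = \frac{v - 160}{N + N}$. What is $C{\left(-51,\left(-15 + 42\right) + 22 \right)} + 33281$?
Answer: $\frac{1131591}{34} \approx 33282.0$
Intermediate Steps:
$C{\left(N,v \right)} = \frac{-160 + v}{2 N}$
$C{\left(-51,\left(-15 + 42\right) + 22 \right)} + 33281 = \frac{-160 + \left(\left(-15 + 42\right) + 22\right)}{2 \left(-51\right)} + 33281 = \frac{1}{2} \left(- \frac{1}{51}\right) \left(-160 + \left(27 + 22\right)\right) + 33281 = \frac{1}{2} \left(- \frac{1}{51}\right) \left(-160 + 49\right) + 33281 = \frac{1}{2} \left(- \frac{1}{51}\right) \left(-111\right) + 33281 = \frac{37}{34} + 33281 = \frac{1131591}{34}$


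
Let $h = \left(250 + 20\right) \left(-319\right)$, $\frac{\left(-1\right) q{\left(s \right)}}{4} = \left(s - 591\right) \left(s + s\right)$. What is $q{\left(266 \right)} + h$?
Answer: $605470$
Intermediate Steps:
$q{\left(s \right)} = - 8 s \left(-591 + s\right)$ ($q{\left(s \right)} = - 4 \left(s - 591\right) \left(s + s\right) = - 4 \left(-591 + s\right) 2 s = - 4 \cdot 2 s \left(-591 + s\right) = - 8 s \left(-591 + s\right)$)
$h = -86130$ ($h = 270 \left(-319\right) = -86130$)
$q{\left(266 \right)} + h = 8 \cdot 266 \left(591 - 266\right) - 86130 = 8 \cdot 266 \cdot 325 - 86130 = 691600 - 86130 = 605470$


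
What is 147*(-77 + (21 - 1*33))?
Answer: -13083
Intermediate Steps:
147*(-77 + (21 - 1*33)) = 147*(-77 + (21 - 33)) = 147*(-77 - 12) = 147*(-89) = -13083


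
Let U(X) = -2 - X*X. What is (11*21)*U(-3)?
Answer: -2541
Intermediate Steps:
U(X) = -2 - X²
(11*21)*U(-3) = (11*21)*(-2 - 1*(-3)²) = 231*(-2 - 1*9) = 231*(-2 - 9) = 231*(-11) = -2541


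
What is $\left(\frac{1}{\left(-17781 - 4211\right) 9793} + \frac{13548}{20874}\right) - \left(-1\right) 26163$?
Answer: $\frac{2800497471464183}{107037725032} \approx 26164.0$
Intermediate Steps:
$\left(\frac{1}{\left(-17781 - 4211\right) 9793} + \frac{13548}{20874}\right) - \left(-1\right) 26163 = \left(\frac{1}{-21992} \cdot \frac{1}{9793} + 13548 \cdot \frac{1}{20874}\right) - -26163 = \left(\left(- \frac{1}{21992}\right) \frac{1}{9793} + \frac{2258}{3479}\right) + 26163 = \left(- \frac{1}{215367656} + \frac{2258}{3479}\right) + 26163 = \frac{69471451967}{107037725032} + 26163 = \frac{2800497471464183}{107037725032}$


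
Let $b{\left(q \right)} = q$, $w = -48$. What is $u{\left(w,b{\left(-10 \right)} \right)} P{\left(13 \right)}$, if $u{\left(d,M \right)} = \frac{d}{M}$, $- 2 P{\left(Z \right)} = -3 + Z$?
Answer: $-24$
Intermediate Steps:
$P{\left(Z \right)} = \frac{3}{2} - \frac{Z}{2}$ ($P{\left(Z \right)} = - \frac{-3 + Z}{2} = \frac{3}{2} - \frac{Z}{2}$)
$u{\left(w,b{\left(-10 \right)} \right)} P{\left(13 \right)} = - \frac{48}{-10} \left(\frac{3}{2} - \frac{13}{2}\right) = \left(-48\right) \left(- \frac{1}{10}\right) \left(\frac{3}{2} - \frac{13}{2}\right) = \frac{24}{5} \left(-5\right) = -24$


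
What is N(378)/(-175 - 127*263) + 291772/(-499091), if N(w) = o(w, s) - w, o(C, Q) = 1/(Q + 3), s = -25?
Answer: -211372866937/368664547152 ≈ -0.57335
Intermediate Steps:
o(C, Q) = 1/(3 + Q)
N(w) = -1/22 - w (N(w) = 1/(3 - 25) - w = 1/(-22) - w = -1/22 - w)
N(378)/(-175 - 127*263) + 291772/(-499091) = (-1/22 - 1*378)/(-175 - 127*263) + 291772/(-499091) = (-1/22 - 378)/(-175 - 33401) + 291772*(-1/499091) = -8317/22/(-33576) - 291772/499091 = -8317/22*(-1/33576) - 291772/499091 = 8317/738672 - 291772/499091 = -211372866937/368664547152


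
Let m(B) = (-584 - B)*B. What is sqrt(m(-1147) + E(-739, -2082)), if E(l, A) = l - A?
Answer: 3*I*sqrt(71602) ≈ 802.76*I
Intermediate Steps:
m(B) = B*(-584 - B)
sqrt(m(-1147) + E(-739, -2082)) = sqrt(-1*(-1147)*(584 - 1147) + (-739 - 1*(-2082))) = sqrt(-1*(-1147)*(-563) + (-739 + 2082)) = sqrt(-645761 + 1343) = sqrt(-644418) = 3*I*sqrt(71602)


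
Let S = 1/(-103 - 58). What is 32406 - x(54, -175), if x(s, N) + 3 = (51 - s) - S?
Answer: 5218331/161 ≈ 32412.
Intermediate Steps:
S = -1/161 (S = 1/(-161) = -1/161 ≈ -0.0062112)
x(s, N) = 7729/161 - s (x(s, N) = -3 + ((51 - s) - 1*(-1/161)) = -3 + ((51 - s) + 1/161) = -3 + (8212/161 - s) = 7729/161 - s)
32406 - x(54, -175) = 32406 - (7729/161 - 1*54) = 32406 - (7729/161 - 54) = 32406 - 1*(-965/161) = 32406 + 965/161 = 5218331/161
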